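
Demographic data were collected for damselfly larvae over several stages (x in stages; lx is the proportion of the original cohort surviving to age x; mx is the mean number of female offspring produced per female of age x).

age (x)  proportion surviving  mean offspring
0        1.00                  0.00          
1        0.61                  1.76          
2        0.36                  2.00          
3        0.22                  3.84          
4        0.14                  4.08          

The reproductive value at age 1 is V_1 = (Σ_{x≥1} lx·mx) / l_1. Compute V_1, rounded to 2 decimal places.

5.26

lx·mx for x ≥ 1: 1.0736, 0.72, 0.8448, 0.5712 → sum = 3.2096
V_1 = 3.2096 / l_1 = 3.2096 / 0.61 = 5.261639… → 5.26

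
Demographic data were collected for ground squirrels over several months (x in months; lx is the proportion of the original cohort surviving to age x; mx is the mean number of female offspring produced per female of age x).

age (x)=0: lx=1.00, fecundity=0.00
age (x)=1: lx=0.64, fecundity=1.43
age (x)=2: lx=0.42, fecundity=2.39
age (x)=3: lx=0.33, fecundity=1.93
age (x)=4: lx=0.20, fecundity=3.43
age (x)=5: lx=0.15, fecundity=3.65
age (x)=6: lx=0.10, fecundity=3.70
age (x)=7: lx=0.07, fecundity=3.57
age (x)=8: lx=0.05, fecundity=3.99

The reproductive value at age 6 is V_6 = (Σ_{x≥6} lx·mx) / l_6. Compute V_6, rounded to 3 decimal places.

8.194

lx·mx for x ≥ 6: 0.37, 0.2499, 0.1995 → sum = 0.8194
V_6 = 0.8194 / l_6 = 0.8194 / 0.1 = 8.194 → 8.194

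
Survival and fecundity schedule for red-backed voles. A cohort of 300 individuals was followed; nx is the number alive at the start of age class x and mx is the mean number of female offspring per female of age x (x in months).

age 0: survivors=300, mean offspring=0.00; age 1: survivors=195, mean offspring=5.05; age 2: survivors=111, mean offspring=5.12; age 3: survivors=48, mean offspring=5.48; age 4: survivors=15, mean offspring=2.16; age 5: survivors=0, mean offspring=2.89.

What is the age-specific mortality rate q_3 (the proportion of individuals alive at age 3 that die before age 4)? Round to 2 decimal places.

lx = nx/n0 = nx/300: 1, 0.65, 0.37, 0.16, 0.05, 0
q_3 = (l_3 − l_4) / l_3 = (0.16 − 0.05) / 0.16
     = 0.11 / 0.16 = 0.6875 → 0.69

0.69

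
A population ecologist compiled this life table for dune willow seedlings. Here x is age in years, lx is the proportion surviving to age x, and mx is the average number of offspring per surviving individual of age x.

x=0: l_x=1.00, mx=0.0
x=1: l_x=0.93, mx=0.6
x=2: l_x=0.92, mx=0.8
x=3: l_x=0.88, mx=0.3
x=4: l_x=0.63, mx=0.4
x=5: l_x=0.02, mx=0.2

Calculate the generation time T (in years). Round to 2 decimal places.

2.12

lx·mx: 0, 0.558, 0.736, 0.264, 0.252, 0.004 → R0 = 1.814
x·lx·mx: 0, 0.558, 1.472, 0.792, 1.008, 0.02 → Σ = 3.85
T = 3.85 / 1.814 = 2.122381… → 2.12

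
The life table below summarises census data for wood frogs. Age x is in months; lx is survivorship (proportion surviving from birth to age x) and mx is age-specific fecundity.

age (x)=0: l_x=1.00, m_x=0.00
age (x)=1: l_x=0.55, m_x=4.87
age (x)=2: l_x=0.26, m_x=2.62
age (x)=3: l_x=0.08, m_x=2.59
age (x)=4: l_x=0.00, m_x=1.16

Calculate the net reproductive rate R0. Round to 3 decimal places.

lx·mx by age: 0, 2.6785, 0.6812, 0.2072, 0
R0 = Σ lx·mx = 3.5669 → 3.567

3.567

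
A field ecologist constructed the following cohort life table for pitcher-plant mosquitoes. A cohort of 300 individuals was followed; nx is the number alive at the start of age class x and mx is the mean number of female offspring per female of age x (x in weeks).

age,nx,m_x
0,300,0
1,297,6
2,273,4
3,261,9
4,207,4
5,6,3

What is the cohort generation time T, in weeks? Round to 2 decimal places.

2.38

lx = nx/n0 = nx/300: 1, 0.99, 0.91, 0.87, 0.69, 0.02
lx·mx: 0, 5.94, 3.64, 7.83, 2.76, 0.06 → R0 = 20.23
x·lx·mx: 0, 5.94, 7.28, 23.49, 11.04, 0.3 → Σ = 48.05
T = 48.05 / 20.23 = 2.375185… → 2.38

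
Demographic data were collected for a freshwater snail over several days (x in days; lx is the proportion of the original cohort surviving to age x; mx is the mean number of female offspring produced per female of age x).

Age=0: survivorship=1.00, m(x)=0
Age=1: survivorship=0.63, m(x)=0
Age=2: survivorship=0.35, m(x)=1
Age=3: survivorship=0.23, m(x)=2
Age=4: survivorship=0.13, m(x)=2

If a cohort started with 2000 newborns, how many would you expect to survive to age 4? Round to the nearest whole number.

260

Expected survivors = N0 · l_4 = 2000 × 0.13 = 260 → 260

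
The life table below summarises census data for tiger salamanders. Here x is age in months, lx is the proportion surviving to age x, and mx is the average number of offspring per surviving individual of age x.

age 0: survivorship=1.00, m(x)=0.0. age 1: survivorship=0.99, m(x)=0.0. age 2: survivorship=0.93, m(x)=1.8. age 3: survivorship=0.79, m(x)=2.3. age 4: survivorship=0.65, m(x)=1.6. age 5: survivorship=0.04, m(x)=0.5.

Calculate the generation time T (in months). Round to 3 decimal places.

2.869

lx·mx: 0, 0, 1.674, 1.817, 1.04, 0.02 → R0 = 4.551
x·lx·mx: 0, 0, 3.348, 5.451, 4.16, 0.1 → Σ = 13.059
T = 13.059 / 4.551 = 2.869479… → 2.869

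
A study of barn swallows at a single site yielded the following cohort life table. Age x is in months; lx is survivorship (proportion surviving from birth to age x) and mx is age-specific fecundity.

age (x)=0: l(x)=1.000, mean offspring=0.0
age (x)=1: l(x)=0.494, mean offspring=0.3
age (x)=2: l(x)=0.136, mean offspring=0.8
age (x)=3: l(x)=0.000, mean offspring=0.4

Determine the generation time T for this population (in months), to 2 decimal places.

lx·mx: 0, 0.1482, 0.1088, 0 → R0 = 0.257
x·lx·mx: 0, 0.1482, 0.2176, 0 → Σ = 0.3658
T = 0.3658 / 0.257 = 1.423346… → 1.42

1.42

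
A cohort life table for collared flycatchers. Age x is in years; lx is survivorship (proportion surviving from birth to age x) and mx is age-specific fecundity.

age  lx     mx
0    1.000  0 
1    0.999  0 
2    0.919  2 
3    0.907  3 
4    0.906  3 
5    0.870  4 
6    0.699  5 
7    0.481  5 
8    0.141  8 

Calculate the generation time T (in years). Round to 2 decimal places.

lx·mx: 0, 0, 1.838, 2.721, 2.718, 3.48, 3.495, 2.405, 1.128 → R0 = 17.785
x·lx·mx: 0, 0, 3.676, 8.163, 10.872, 17.4, 20.97, 16.835, 9.024 → Σ = 86.94
T = 86.94 / 17.785 = 4.888389… → 4.89

4.89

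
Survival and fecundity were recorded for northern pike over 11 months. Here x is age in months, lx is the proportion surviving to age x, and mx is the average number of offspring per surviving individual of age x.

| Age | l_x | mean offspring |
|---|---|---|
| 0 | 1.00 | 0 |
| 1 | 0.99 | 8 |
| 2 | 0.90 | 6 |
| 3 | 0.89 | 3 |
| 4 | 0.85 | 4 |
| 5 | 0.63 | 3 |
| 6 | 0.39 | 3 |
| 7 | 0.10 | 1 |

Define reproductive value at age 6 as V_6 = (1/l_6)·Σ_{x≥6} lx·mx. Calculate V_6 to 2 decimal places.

lx·mx for x ≥ 6: 1.17, 0.1 → sum = 1.27
V_6 = 1.27 / l_6 = 1.27 / 0.39 = 3.25641… → 3.26

3.26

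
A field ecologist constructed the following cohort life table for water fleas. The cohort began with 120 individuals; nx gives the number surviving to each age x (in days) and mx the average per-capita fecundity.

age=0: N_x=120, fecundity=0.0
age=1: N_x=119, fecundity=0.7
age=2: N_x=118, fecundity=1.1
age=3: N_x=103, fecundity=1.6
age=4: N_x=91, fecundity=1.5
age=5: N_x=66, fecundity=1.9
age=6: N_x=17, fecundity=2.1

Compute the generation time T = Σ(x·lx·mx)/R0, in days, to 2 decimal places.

lx = nx/n0 = nx/120: 1, 0.99167…, 0.98333…, 0.85833…, 0.75833…, 0.55, 0.14167…
lx·mx: 0, 0.694167…, 1.081667…, 1.373333…, 1.1375…, 1.045, 0.2975… → R0 = 5.629167…
x·lx·mx: 0, 0.694167…, 2.163333…, 4.12…, 4.55…, 5.225, 1.785… → Σ = 18.5375…
T = 18.5375… / 5.629167… = 3.293116… → 3.29

3.29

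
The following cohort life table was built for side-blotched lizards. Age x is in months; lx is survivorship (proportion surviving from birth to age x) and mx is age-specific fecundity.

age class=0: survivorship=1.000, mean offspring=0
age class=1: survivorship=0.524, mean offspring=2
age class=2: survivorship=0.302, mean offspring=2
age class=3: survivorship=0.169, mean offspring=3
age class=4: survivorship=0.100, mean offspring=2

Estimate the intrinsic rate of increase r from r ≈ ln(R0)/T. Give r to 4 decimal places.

R0 = Σ lx·mx = 0 + 1.048 + 0.604 + 0.507 + 0.2 = 2.359
Σ x·lx·mx = 4.577; T = 4.577/2.359 = 1.94023…
r ≈ ln(R0)/T = ln(2.359)/1.94023… = 0.442338… → 0.4423

0.4423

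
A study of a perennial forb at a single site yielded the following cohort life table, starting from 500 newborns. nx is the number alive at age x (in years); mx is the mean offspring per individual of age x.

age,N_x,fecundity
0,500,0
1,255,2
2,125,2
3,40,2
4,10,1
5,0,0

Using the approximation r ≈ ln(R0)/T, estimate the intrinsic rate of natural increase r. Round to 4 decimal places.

0.3496

lx = nx/n0 = nx/500: 1, 0.51, 0.25, 0.08, 0.02, 0
R0 = Σ lx·mx = 0 + 1.02 + 0.5 + 0.16 + 0.02 + 0 = 1.7
Σ x·lx·mx = 2.58; T = 2.58/1.7 = 1.51765…
r ≈ ln(R0)/T = ln(1.7)/1.51765… = 0.349639… → 0.3496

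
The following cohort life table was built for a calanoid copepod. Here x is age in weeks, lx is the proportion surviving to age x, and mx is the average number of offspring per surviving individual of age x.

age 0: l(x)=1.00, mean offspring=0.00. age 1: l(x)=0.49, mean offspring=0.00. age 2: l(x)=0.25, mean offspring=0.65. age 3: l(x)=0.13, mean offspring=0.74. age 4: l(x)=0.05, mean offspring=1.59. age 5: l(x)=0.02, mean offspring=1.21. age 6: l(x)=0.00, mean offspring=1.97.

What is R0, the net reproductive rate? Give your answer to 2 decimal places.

lx·mx by age: 0, 0, 0.1625, 0.0962, 0.0795, 0.0242, 0
R0 = Σ lx·mx = 0.3624 → 0.36

0.36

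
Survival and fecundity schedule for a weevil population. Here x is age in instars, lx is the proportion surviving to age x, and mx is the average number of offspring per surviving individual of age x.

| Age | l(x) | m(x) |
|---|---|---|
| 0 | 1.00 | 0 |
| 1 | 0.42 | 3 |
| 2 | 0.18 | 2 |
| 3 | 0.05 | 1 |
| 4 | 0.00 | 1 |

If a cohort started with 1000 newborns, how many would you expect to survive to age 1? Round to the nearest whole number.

Expected survivors = N0 · l_1 = 1000 × 0.42 = 420 → 420

420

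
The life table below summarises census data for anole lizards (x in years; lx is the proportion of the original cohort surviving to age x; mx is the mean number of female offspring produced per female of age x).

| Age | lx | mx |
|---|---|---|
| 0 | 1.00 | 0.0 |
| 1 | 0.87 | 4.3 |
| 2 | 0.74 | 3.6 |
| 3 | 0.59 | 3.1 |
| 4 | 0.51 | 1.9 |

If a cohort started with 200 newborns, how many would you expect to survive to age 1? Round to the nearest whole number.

174

Expected survivors = N0 · l_1 = 200 × 0.87 = 174 → 174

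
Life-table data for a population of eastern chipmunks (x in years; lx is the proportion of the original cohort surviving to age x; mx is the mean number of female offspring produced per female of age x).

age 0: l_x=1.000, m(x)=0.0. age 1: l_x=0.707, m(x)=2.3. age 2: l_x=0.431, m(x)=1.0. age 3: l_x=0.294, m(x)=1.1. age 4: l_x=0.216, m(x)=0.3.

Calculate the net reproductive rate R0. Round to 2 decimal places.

lx·mx by age: 0, 1.6261, 0.431, 0.3234, 0.0648
R0 = Σ lx·mx = 2.4453 → 2.45

2.45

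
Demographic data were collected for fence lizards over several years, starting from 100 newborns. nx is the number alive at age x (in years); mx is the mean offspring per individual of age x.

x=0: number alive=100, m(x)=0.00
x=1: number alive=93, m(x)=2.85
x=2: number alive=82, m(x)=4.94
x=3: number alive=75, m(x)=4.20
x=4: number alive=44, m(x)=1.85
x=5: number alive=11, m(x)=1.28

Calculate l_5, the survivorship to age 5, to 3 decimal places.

l_5 = n_5/n_0 = 11/100 = 0.11 → 0.110

0.110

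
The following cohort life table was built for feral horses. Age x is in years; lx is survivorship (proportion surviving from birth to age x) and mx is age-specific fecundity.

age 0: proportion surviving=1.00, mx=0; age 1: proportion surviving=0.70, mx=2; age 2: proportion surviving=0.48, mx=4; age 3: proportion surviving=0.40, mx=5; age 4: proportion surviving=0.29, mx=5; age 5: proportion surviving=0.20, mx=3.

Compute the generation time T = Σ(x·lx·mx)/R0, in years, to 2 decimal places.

lx·mx: 0, 1.4, 1.92, 2, 1.45, 0.6 → R0 = 7.37
x·lx·mx: 0, 1.4, 3.84, 6, 5.8, 3 → Σ = 20.04
T = 20.04 / 7.37 = 2.719132… → 2.72

2.72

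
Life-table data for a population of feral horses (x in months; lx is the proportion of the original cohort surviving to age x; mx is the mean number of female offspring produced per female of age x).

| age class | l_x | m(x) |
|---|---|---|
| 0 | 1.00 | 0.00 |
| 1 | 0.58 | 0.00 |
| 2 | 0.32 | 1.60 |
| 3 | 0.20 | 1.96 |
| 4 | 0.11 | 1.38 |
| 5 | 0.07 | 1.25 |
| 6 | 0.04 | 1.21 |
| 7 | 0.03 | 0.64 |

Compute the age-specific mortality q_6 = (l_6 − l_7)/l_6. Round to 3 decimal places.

0.250

q_6 = (l_6 − l_7) / l_6 = (0.04 − 0.03) / 0.04
     = 0.01 / 0.04 = 0.25 → 0.250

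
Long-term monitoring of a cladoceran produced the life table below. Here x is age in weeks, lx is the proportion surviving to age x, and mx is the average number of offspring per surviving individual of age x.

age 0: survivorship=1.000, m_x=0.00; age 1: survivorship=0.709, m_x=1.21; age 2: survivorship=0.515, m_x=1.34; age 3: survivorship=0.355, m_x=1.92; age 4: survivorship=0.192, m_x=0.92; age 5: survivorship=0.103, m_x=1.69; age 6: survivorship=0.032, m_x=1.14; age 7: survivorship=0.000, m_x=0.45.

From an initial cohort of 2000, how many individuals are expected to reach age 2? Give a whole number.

Expected survivors = N0 · l_2 = 2000 × 0.515 = 1030 → 1030

1030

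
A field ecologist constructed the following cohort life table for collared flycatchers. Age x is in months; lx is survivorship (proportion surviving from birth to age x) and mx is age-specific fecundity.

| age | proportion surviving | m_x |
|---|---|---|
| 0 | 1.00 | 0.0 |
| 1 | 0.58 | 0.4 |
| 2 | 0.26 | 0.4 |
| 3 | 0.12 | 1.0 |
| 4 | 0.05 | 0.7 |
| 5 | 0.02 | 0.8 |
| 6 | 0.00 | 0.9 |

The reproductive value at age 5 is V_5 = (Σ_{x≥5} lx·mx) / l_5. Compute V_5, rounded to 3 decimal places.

lx·mx for x ≥ 5: 0.016, 0 → sum = 0.016
V_5 = 0.016 / l_5 = 0.016 / 0.02 = 0.8 → 0.800

0.800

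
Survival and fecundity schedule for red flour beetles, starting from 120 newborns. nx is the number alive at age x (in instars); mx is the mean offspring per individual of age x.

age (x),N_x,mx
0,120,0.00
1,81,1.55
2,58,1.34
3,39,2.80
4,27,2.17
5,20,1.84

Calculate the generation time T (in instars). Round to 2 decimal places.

2.52

lx = nx/n0 = nx/120: 1, 0.675, 0.48333…, 0.325, 0.225, 0.16667…
lx·mx: 0, 1.04625, 0.647667…, 0.91, 0.48825, 0.306667… → R0 = 3.398833…
x·lx·mx: 0, 1.04625, 1.295333…, 2.73, 1.953, 1.533333… → Σ = 8.557917…
T = 8.557917… / 3.398833… = 2.517898… → 2.52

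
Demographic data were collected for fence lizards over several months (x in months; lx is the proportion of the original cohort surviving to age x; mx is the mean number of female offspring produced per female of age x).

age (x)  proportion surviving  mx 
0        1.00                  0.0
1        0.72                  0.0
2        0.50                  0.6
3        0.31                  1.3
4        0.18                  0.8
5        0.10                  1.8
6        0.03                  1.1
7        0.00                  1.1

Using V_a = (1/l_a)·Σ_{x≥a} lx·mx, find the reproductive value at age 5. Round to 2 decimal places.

2.13

lx·mx for x ≥ 5: 0.18, 0.033, 0 → sum = 0.213
V_5 = 0.213 / l_5 = 0.213 / 0.1 = 2.13 → 2.13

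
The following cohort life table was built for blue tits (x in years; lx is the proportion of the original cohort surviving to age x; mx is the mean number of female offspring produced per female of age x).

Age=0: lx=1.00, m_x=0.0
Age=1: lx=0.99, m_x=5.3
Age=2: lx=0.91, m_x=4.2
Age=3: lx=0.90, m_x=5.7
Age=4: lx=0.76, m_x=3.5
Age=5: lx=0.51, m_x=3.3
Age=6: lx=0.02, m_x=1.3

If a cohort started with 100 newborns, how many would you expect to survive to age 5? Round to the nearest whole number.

51

Expected survivors = N0 · l_5 = 100 × 0.51 = 51 → 51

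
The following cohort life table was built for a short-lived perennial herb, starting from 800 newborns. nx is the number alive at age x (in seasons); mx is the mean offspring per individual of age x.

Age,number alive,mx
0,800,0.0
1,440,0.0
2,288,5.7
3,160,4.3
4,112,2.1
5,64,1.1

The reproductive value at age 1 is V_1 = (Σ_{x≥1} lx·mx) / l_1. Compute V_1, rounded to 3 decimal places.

lx = nx/n0 = nx/800: 1, 0.55, 0.36, 0.2, 0.14, 0.08
lx·mx for x ≥ 1: 0, 2.052, 0.86, 0.294, 0.088 → sum = 3.294
V_1 = 3.294 / l_1 = 3.294 / 0.55 = 5.989091… → 5.989

5.989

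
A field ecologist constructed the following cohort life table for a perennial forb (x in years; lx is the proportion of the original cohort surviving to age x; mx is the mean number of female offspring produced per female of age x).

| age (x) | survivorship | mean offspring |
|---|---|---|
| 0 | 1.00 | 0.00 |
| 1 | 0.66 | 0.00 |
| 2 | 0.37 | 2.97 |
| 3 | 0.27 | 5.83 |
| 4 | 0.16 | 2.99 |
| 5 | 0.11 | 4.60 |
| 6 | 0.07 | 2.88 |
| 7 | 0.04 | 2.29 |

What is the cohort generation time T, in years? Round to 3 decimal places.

lx·mx: 0, 0, 1.0989, 1.5741, 0.4784, 0.506, 0.2016, 0.0916 → R0 = 3.9506
x·lx·mx: 0, 0, 2.1978, 4.7223, 1.9136, 2.53, 1.2096, 0.6412 → Σ = 13.2145
T = 13.2145 / 3.9506 = 3.344935… → 3.345

3.345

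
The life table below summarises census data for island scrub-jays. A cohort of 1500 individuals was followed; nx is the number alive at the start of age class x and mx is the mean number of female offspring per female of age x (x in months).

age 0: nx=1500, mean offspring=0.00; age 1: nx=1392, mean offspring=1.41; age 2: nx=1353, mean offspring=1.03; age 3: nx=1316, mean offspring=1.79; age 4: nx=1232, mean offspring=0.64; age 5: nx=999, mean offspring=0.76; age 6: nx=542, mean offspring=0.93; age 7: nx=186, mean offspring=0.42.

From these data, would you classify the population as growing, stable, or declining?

lx = nx/n0 = nx/1500: 1, 0.928, 0.902, 0.87733…, 0.82133…, 0.666, 0.36133…, 0.124
R0 = Σ lx·mx = 0 + 1.30848 + 0.92906 + 1.570427… + 0.525653… + 0.50616 + 0.33604… + 0.05208 = 5.2279…
R0 > 1, so the population is growing.

growing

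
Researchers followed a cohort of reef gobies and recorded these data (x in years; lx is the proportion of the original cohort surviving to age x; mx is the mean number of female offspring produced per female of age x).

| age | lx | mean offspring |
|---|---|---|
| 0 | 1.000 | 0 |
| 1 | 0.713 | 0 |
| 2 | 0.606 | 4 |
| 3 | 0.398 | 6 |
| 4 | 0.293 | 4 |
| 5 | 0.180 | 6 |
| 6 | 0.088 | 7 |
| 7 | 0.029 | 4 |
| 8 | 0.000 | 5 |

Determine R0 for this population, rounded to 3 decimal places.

lx·mx by age: 0, 0, 2.424, 2.388, 1.172, 1.08, 0.616, 0.116, 0
R0 = Σ lx·mx = 7.796 → 7.796

7.796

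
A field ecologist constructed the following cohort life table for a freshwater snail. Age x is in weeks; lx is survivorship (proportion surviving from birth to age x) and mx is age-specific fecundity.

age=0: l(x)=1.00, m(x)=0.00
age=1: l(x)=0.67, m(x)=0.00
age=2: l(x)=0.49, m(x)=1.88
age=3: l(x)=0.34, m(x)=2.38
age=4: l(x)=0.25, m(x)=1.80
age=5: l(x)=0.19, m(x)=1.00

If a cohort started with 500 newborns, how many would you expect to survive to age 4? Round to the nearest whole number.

Expected survivors = N0 · l_4 = 500 × 0.25 = 125 → 125

125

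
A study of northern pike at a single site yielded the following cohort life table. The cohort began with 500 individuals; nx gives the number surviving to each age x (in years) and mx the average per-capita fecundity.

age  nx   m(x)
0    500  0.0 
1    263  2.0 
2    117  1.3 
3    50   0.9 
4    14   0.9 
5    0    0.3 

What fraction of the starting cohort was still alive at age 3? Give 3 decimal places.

0.100

l_3 = n_3/n_0 = 50/500 = 0.1 → 0.100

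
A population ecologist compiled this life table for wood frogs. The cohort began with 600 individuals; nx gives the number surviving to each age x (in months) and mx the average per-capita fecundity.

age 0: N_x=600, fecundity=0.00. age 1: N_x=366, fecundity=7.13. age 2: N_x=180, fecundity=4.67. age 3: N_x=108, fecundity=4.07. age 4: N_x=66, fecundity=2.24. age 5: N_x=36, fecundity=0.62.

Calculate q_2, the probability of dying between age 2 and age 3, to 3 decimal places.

lx = nx/n0 = nx/600: 1, 0.61, 0.3, 0.18, 0.11, 0.06
q_2 = (l_2 − l_3) / l_2 = (0.3 − 0.18) / 0.3
     = 0.12 / 0.3 = 0.4 → 0.400

0.400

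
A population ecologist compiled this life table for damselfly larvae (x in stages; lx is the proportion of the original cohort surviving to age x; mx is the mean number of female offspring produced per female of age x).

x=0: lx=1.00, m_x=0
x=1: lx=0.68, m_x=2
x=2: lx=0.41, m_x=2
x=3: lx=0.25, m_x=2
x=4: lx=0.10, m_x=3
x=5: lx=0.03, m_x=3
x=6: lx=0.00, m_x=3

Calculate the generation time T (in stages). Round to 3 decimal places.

lx·mx: 0, 1.36, 0.82, 0.5, 0.3, 0.09, 0 → R0 = 3.07
x·lx·mx: 0, 1.36, 1.64, 1.5, 1.2, 0.45, 0 → Σ = 6.15
T = 6.15 / 3.07 = 2.003257… → 2.003

2.003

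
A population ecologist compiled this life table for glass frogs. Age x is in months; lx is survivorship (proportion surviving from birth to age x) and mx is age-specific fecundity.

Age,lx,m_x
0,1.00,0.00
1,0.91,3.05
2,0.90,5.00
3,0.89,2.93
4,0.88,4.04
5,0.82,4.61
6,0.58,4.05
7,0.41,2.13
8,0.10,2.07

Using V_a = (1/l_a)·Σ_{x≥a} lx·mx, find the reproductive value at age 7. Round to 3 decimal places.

lx·mx for x ≥ 7: 0.8733, 0.207 → sum = 1.0803
V_7 = 1.0803 / l_7 = 1.0803 / 0.41 = 2.634878… → 2.635

2.635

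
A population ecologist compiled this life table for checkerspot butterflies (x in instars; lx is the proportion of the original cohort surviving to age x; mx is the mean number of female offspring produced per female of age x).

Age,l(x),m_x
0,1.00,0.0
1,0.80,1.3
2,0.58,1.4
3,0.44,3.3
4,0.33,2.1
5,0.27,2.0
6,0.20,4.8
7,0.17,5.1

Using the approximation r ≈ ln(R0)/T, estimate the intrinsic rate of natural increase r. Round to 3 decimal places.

R0 = Σ lx·mx = 0 + 1.04 + 0.812 + 1.452 + 0.693 + 0.54 + 0.96 + 0.867 = 6.364
Σ x·lx·mx = 24.321; T = 24.321/6.364 = 3.82165…
r ≈ ln(R0)/T = ln(6.364)/3.82165… = 0.48426… → 0.484

0.484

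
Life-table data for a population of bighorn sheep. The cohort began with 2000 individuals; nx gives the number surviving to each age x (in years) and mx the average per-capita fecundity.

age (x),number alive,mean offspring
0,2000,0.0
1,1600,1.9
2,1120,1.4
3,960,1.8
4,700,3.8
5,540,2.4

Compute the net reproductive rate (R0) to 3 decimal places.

5.146

lx = nx/n0 = nx/2000: 1, 0.8, 0.56, 0.48, 0.35, 0.27
lx·mx by age: 0, 1.52, 0.784, 0.864, 1.33, 0.648
R0 = Σ lx·mx = 5.146 → 5.146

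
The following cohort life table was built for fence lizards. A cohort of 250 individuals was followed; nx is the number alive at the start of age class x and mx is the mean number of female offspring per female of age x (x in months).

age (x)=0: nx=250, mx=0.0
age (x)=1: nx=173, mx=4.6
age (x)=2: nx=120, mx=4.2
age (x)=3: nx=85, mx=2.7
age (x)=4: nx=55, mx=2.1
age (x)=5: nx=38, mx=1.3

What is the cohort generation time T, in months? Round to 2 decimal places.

lx = nx/n0 = nx/250: 1, 0.692, 0.48, 0.34, 0.22, 0.152
lx·mx: 0, 3.1832, 2.016, 0.918, 0.462, 0.1976 → R0 = 6.7768
x·lx·mx: 0, 3.1832, 4.032, 2.754, 1.848, 0.988 → Σ = 12.8052
T = 12.8052 / 6.7768 = 1.889564… → 1.89

1.89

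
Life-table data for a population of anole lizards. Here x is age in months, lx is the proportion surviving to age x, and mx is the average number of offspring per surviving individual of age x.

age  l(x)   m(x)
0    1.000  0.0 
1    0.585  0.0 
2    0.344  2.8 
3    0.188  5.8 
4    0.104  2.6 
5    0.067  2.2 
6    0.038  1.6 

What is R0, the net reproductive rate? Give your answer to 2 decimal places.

2.53

lx·mx by age: 0, 0, 0.9632, 1.0904, 0.2704, 0.1474, 0.0608
R0 = Σ lx·mx = 2.5322 → 2.53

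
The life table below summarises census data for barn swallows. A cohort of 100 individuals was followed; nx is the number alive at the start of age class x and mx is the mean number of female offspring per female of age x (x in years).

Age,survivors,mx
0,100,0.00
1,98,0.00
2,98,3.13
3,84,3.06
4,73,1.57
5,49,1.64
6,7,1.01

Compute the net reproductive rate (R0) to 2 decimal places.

7.66

lx = nx/n0 = nx/100: 1, 0.98, 0.98, 0.84, 0.73, 0.49, 0.07
lx·mx by age: 0, 0, 3.0674, 2.5704, 1.1461, 0.8036, 0.0707
R0 = Σ lx·mx = 7.6582 → 7.66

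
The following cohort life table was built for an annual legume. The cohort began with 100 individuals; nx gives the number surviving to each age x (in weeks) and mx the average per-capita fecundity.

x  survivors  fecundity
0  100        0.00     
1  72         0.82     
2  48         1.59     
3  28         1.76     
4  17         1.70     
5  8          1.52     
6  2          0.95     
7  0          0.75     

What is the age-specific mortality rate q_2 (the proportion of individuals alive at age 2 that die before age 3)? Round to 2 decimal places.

lx = nx/n0 = nx/100: 1, 0.72, 0.48, 0.28, 0.17, 0.08, 0.02, 0
q_2 = (l_2 − l_3) / l_2 = (0.48 − 0.28) / 0.48
     = 0.2 / 0.48 = 0.416667… → 0.42

0.42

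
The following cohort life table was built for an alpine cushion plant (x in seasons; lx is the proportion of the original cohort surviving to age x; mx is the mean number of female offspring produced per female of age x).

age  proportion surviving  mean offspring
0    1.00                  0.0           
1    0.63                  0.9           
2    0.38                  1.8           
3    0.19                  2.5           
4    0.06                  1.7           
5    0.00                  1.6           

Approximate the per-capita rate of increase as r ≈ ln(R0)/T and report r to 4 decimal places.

0.2926

R0 = Σ lx·mx = 0 + 0.567 + 0.684 + 0.475 + 0.102 + 0 = 1.828
Σ x·lx·mx = 3.768; T = 3.768/1.828 = 2.06127…
r ≈ ln(R0)/T = ln(1.828)/2.06127… = 0.292646… → 0.2926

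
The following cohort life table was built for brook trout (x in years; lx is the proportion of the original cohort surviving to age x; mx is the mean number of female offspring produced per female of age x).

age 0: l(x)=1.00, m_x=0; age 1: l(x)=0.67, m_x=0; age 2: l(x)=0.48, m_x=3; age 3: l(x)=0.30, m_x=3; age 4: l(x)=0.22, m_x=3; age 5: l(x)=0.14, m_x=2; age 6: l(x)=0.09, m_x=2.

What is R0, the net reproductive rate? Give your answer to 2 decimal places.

3.46

lx·mx by age: 0, 0, 1.44, 0.9, 0.66, 0.28, 0.18
R0 = Σ lx·mx = 3.46 → 3.46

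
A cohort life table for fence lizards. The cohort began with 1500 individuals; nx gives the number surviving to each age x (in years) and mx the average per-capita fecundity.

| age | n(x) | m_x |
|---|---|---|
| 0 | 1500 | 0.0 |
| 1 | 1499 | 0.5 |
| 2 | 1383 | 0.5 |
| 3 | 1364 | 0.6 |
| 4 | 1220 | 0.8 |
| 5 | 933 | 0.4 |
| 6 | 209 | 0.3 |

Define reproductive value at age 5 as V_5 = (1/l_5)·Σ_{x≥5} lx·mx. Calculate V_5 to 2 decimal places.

lx = nx/n0 = nx/1500: 1, 0.99933…, 0.922, 0.90933…, 0.81333…, 0.622, 0.13933…
lx·mx for x ≥ 5: 0.2488, 0.0418… → sum = 0.2906…
V_5 = 0.2906… / l_5 = 0.2906… / 0.622 = 0.467203… → 0.47

0.47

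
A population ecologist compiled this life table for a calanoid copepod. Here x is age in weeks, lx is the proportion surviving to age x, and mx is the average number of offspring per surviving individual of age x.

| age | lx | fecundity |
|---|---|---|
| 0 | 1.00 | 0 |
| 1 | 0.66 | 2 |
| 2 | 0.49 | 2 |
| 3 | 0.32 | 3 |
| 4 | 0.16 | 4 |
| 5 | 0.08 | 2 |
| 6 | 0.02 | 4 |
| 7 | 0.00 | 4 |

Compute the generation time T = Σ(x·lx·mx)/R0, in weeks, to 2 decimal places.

lx·mx: 0, 1.32, 0.98, 0.96, 0.64, 0.16, 0.08, 0 → R0 = 4.14
x·lx·mx: 0, 1.32, 1.96, 2.88, 2.56, 0.8, 0.48, 0 → Σ = 10
T = 10 / 4.14 = 2.415459… → 2.42

2.42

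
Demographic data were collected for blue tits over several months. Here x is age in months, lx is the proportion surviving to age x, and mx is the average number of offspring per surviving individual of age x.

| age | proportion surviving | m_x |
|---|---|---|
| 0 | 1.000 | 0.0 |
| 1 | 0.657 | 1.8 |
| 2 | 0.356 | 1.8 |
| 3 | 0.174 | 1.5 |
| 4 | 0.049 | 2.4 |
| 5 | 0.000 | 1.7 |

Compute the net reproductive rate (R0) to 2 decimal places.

lx·mx by age: 0, 1.1826, 0.6408, 0.261, 0.1176, 0
R0 = Σ lx·mx = 2.202 → 2.20

2.20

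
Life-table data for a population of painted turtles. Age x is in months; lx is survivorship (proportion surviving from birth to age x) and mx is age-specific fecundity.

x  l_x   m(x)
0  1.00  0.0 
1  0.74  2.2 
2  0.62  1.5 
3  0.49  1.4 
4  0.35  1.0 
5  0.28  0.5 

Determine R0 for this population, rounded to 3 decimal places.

3.734

lx·mx by age: 0, 1.628, 0.93, 0.686, 0.35, 0.14
R0 = Σ lx·mx = 3.734 → 3.734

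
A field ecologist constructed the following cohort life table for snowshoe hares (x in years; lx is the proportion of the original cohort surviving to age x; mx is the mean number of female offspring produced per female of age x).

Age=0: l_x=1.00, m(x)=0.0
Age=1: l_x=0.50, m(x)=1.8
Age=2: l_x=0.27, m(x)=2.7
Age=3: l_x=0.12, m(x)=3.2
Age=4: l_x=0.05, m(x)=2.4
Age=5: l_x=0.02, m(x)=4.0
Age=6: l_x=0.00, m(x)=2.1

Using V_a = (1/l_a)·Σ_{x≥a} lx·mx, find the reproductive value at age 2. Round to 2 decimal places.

4.86

lx·mx for x ≥ 2: 0.729, 0.384, 0.12, 0.08, 0 → sum = 1.313
V_2 = 1.313 / l_2 = 1.313 / 0.27 = 4.862963… → 4.86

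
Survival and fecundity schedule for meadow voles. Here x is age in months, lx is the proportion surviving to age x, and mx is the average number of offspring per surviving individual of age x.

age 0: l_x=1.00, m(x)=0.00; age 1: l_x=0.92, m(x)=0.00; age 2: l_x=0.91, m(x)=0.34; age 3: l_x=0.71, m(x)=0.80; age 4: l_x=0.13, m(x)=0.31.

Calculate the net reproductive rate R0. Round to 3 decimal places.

0.918

lx·mx by age: 0, 0, 0.3094, 0.568, 0.0403
R0 = Σ lx·mx = 0.9177 → 0.918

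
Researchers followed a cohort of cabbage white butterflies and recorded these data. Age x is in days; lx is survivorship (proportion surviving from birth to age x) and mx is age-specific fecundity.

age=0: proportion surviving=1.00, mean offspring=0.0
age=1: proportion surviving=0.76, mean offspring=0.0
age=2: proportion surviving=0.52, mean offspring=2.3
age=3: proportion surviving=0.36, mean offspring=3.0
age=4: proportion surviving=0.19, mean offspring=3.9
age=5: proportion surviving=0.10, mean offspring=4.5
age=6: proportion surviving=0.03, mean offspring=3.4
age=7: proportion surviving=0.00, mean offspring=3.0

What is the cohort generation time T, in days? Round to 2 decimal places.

lx·mx: 0, 0, 1.196, 1.08, 0.741, 0.45, 0.102, 0 → R0 = 3.569
x·lx·mx: 0, 0, 2.392, 3.24, 2.964, 2.25, 0.612, 0 → Σ = 11.458
T = 11.458 / 3.569 = 3.210423… → 3.21

3.21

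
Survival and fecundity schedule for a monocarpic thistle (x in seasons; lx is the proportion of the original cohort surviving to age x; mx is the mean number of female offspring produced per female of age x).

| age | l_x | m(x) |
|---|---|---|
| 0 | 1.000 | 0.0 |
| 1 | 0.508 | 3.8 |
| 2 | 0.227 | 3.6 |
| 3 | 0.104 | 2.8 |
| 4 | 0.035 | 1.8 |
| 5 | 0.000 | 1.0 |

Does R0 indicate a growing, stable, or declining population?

R0 = Σ lx·mx = 0 + 1.9304 + 0.8172 + 0.2912 + 0.063 + 0 = 3.1018
R0 > 1, so the population is growing.

growing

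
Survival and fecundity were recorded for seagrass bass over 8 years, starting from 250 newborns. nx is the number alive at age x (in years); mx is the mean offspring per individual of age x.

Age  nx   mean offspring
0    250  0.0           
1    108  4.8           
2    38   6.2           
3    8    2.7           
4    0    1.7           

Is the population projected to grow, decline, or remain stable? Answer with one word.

lx = nx/n0 = nx/250: 1, 0.432, 0.152, 0.032, 0
R0 = Σ lx·mx = 0 + 2.0736 + 0.9424 + 0.0864 + 0 = 3.1024
R0 > 1, so the population is growing.

growing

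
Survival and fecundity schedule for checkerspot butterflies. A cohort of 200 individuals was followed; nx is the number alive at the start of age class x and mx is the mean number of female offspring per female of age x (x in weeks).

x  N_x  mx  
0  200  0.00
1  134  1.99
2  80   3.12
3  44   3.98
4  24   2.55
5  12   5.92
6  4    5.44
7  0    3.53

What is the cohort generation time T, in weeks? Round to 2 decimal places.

lx = nx/n0 = nx/200: 1, 0.67, 0.4, 0.22, 0.12, 0.06, 0.02, 0
lx·mx: 0, 1.3333, 1.248, 0.8756, 0.306, 0.3552, 0.1088, 0 → R0 = 4.2269
x·lx·mx: 0, 1.3333, 2.496, 2.6268, 1.224, 1.776, 0.6528, 0 → Σ = 10.1089
T = 10.1089 / 4.2269 = 2.391564… → 2.39

2.39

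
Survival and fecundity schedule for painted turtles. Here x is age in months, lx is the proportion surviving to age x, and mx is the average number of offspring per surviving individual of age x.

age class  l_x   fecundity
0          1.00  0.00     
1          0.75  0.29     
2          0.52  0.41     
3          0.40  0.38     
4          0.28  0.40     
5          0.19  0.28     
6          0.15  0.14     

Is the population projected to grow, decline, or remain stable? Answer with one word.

R0 = Σ lx·mx = 0 + 0.2175 + 0.2132 + 0.152 + 0.112 + 0.0532 + 0.021 = 0.7689
R0 < 1, so the population is declining.

declining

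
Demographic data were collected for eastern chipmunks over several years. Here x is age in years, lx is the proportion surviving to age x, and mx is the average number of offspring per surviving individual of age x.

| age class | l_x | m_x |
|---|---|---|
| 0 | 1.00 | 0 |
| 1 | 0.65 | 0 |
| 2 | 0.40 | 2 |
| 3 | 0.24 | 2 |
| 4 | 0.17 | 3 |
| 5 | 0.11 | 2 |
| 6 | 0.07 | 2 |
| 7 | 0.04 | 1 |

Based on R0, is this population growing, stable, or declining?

growing

R0 = Σ lx·mx = 0 + 0 + 0.8 + 0.48 + 0.51 + 0.22 + 0.14 + 0.04 = 2.19
R0 > 1, so the population is growing.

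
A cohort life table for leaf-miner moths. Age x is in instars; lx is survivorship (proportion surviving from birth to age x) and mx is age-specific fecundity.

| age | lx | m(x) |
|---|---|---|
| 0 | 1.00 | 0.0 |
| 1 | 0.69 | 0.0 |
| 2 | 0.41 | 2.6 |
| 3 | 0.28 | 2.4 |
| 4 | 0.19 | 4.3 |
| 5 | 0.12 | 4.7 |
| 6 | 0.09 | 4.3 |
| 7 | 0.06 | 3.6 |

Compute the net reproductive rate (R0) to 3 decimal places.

lx·mx by age: 0, 0, 1.066, 0.672, 0.817, 0.564, 0.387, 0.216
R0 = Σ lx·mx = 3.722 → 3.722

3.722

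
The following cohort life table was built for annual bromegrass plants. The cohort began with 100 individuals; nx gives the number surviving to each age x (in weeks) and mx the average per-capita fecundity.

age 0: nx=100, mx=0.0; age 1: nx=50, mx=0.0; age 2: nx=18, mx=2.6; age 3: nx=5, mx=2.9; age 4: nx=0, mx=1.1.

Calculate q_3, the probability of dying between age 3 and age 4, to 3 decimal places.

lx = nx/n0 = nx/100: 1, 0.5, 0.18, 0.05, 0
q_3 = (l_3 − l_4) / l_3 = (0.05 − 0) / 0.05
     = 0.05 / 0.05 = 1 → 1.000

1.000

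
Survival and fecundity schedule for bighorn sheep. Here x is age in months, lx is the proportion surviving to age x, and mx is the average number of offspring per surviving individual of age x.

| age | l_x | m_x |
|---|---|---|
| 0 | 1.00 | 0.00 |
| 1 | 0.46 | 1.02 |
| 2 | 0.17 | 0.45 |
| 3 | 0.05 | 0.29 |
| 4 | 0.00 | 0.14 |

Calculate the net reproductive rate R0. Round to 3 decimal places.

lx·mx by age: 0, 0.4692, 0.0765, 0.0145, 0
R0 = Σ lx·mx = 0.5602 → 0.560

0.560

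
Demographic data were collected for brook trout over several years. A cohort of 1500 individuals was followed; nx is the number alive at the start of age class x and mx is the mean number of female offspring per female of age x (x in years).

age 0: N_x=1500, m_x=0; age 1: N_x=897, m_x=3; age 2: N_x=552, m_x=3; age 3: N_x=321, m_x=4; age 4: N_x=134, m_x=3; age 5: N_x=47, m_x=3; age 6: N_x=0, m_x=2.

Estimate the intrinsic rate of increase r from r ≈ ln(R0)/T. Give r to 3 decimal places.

0.718

lx = nx/n0 = nx/1500: 1, 0.598, 0.368, 0.214, 0.08933…, 0.03133…, 0
R0 = Σ lx·mx = 0 + 1.794 + 1.104 + 0.856 + 0.268… + 0.094… + 0 = 4.116…
Σ x·lx·mx = 8.112…; T = 8.112…/4.116… = 1.97085…
r ≈ ln(R0)/T = ln(4.116…)/1.97085… = 0.71791… → 0.718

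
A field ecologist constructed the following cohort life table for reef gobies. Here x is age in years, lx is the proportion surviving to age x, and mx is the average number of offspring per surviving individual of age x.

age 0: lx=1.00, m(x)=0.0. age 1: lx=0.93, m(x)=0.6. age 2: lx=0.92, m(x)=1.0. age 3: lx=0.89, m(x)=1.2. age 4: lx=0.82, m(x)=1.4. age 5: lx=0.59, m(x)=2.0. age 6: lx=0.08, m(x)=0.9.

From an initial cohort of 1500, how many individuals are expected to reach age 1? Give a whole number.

1395

Expected survivors = N0 · l_1 = 1500 × 0.93 = 1395 → 1395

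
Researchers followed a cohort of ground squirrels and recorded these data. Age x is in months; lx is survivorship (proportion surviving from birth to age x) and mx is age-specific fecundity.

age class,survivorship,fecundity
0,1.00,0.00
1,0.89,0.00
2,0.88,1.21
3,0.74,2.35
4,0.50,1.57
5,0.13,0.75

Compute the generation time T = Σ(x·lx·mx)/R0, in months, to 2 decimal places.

lx·mx: 0, 0, 1.0648, 1.739, 0.785, 0.0975 → R0 = 3.6863
x·lx·mx: 0, 0, 2.1296, 5.217, 3.14, 0.4875 → Σ = 10.9741
T = 10.9741 / 3.6863 = 2.976996… → 2.98

2.98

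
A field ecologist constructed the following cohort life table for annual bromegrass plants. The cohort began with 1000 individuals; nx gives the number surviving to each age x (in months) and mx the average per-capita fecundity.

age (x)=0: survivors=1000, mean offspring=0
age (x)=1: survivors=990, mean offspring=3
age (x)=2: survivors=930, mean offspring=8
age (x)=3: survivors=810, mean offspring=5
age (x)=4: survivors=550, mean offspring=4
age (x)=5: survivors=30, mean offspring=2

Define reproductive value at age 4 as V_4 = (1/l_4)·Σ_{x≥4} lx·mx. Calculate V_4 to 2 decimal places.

4.11

lx = nx/n0 = nx/1000: 1, 0.99, 0.93, 0.81, 0.55, 0.03
lx·mx for x ≥ 4: 2.2, 0.06 → sum = 2.26
V_4 = 2.26 / l_4 = 2.26 / 0.55 = 4.109091… → 4.11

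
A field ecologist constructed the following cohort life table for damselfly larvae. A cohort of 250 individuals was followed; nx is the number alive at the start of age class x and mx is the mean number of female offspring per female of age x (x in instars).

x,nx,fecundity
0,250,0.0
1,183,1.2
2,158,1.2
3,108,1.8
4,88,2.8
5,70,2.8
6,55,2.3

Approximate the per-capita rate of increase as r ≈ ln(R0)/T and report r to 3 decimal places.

0.464

lx = nx/n0 = nx/250: 1, 0.732, 0.632, 0.432, 0.352, 0.28, 0.22
R0 = Σ lx·mx = 0 + 0.8784 + 0.7584 + 0.7776 + 0.9856 + 0.784 + 0.506 = 4.69
Σ x·lx·mx = 15.6264; T = 15.6264/4.69 = 3.33186…
r ≈ ln(R0)/T = ln(4.69)/3.33186… = 0.46384… → 0.464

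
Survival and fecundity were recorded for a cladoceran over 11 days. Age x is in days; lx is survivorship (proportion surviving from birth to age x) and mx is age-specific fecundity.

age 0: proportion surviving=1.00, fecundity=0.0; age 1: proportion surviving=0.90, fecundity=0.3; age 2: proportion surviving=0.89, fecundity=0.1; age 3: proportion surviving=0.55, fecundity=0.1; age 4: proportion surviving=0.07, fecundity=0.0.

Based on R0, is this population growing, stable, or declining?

declining

R0 = Σ lx·mx = 0 + 0.27 + 0.089 + 0.055 + 0 = 0.414
R0 < 1, so the population is declining.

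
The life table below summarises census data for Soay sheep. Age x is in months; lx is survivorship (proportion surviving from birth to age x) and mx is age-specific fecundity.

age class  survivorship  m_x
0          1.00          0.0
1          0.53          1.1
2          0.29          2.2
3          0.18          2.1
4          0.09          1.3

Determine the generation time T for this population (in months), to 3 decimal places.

2.017

lx·mx: 0, 0.583, 0.638, 0.378, 0.117 → R0 = 1.716
x·lx·mx: 0, 0.583, 1.276, 1.134, 0.468 → Σ = 3.461
T = 3.461 / 1.716 = 2.0169… → 2.017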